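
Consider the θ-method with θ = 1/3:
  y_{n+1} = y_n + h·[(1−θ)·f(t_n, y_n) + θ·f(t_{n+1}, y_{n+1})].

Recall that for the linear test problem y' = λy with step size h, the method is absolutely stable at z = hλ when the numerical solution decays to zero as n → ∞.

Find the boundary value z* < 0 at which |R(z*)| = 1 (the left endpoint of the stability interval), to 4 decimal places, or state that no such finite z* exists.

z* = -6.0000.

With y'=λy (z=hλ):
  y_{n+1} = y_n + z·[2/3·y_n + 1/3·y_{n+1}] ⇒ (1 − 1/3z)y_{n+1} = (1 + 2/3z)y_n
  ⇒ R(z) = (1 + 2/3z)/(1 − 1/3z).

Need |R(x)|<1, x<0.
x=-0.73: |R|=0.4129
R=−1: 1+2/3x = −1+1/3x ⇒ -1/3x=2 ⇒ x=2/(-1/3)=-6.0000
Confirm numerically:
  x=-5.510: |R|=0.94242 <1
  x=-5.450: |R|=0.93491 <1
  x=-4.505: |R|=0.80080 <1
  x=-3.332: |R|=0.57865 <1
  x=-6.440: |R|=1.04661 >1
  x=-6.264: |R|=1.02850 >1
  x=-6.030: |R|=1.00332 >1
Stable set (-6.0000, 0).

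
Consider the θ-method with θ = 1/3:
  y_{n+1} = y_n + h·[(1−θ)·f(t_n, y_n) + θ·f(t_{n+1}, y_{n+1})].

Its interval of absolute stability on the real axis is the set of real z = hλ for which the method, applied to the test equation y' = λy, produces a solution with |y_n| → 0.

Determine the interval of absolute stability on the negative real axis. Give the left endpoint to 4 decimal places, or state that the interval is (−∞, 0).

With y'=λy (z=hλ):
  y_{n+1} = y_n + z·[2/3·y_n + 1/3·y_{n+1}] ⇒ (1 − 1/3z)y_{n+1} = (1 + 2/3z)y_n
  Hence R(z) = (1 + 2/3z)/(1 − 1/3z).

Find x<0 with |R(x)|<1.
x=-0.55: |R|=0.5352
R=−1: 1+2/3x = −1+1/3x ⇒ -1/3x=2 ⇒ x=2/(-1/3)=-6.0000
Confirm numerically:
  x=-5.675: |R|=0.96254 <1
  x=-5.586: |R|=0.95178 <1
  x=-4.628: |R|=0.82014 <1
  x=-3.286: |R|=0.56825 <1
  x=-6.577: |R|=1.06025 >1
  x=-6.122: |R|=1.01337 >1
Interval (-6.0000, 0).

z∈(-6.0000,0).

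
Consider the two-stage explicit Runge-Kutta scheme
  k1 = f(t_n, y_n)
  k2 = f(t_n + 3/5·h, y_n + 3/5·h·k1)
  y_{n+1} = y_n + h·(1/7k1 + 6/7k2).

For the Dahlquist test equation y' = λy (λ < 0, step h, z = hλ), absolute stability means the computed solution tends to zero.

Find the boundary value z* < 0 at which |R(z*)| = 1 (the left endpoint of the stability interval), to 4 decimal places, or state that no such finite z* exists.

On y'=λy, z=hλ:
  k1=λy_n ⇒ h·k1=z·y_n;  k2=λ(1+3/5z)y_n ⇒ h·k2=z(1+3/5z)y_n
  y_{n+1}/y_n = 1 + 1/7z + 6/7z(1+3/5z) = 1 + z + 18/35z²
  R(z) = 1 + z + 18/35z².

Boundary: |R(x)|=1, x<0.
x=-0.46: |R|=0.6488
R=1: x+18/35x²=0 ⇒ x=−35/18=-1.9444; min R=1−1/(4·18/35)=0.5139>−1
Confirm numerically:
  x=-1.551: |R|=0.68617 <1
  x=-1.188: |R|=0.53783 <1
  x=-0.874: |R|=0.51885 <1
  x=-2.356: |R|=1.49866 >1
  x=-2.272: |R|=1.38273 >1
Stable set (-1.9444, 0).

z* = -1.9444.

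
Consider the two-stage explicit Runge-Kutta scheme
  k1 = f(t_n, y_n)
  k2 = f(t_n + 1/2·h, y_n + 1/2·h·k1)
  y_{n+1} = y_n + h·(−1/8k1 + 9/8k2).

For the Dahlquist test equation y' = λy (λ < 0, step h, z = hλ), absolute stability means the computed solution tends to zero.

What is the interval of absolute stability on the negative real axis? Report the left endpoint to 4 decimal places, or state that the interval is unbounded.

Test eqn y'=λy, z=hλ:
  k1=λy_n ⇒ h·k1=z·y_n;  k2=λ(1+1/2z)y_n ⇒ h·k2=z(1+1/2z)y_n
  y_{n+1}/y_n = 1 − 1/8z + 9/8z(1+1/2z) = 1 + z + 9/16z²
  so R(z) = 1 + z + 9/16z².

Solve |R(x)|<1 on ℝ⁻.
x=-0.67: |R|=0.5825
R=1: x+9/16x²=0 ⇒ x=−16/9=-1.7778; min R=1−1/(4·9/16)=0.5556>−1
Confirm numerically:
  x=-1.556: |R|=0.80589 <1
  x=-0.894: |R|=0.55557 <1
  x=-0.778: |R|=0.56247 <1
  x=-2.304: |R|=1.68198 >1
  x=-1.925: |R|=1.15941 >1
  x=-1.875: |R|=1.10254 >1
Stable set (-1.7778, 0).

(-1.7778, 0).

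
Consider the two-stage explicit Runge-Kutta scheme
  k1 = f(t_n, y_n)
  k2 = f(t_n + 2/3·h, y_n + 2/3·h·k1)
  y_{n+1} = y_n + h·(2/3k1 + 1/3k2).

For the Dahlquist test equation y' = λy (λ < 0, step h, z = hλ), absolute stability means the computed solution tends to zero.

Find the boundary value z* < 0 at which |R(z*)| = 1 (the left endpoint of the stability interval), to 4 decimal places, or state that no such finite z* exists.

z* = -4.5000.

On y'=λy, z=hλ:
  k1=λy_n ⇒ h·k1=z·y_n;  k2=λ(1+2/3z)y_n ⇒ h·k2=z(1+2/3z)y_n
  y_{n+1}/y_n = 1 + 2/3z + 1/3z(1+2/3z) = 1 + z + 2/9z²
  R(z) = 1 + z + 2/9z².

Need |R(x)|<1, x<0.
x=-1.08: |R|=0.1792
R=1: x+2/9x²=0 ⇒ x=−9/2=-4.5000; min R=1−1/(4·2/9)=-0.1250>−1
Confirm numerically:
  x=-3.850: |R|=0.44389 <1
  x=-3.680: |R|=0.32942 <1
  x=-3.408: |R|=0.17299 <1
  x=-1.805: |R|=0.08099 <1
  x=-4.684: |R|=1.19152 >1
  x=-4.672: |R|=1.17857 >1
  x=-4.610: |R|=1.11269 >1
So |R|<1 on (-4.5000, 0).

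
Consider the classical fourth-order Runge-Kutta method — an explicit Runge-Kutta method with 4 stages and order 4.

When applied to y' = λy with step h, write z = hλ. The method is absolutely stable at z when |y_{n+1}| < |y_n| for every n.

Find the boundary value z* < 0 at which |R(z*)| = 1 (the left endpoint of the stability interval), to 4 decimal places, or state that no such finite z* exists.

z* = -2.7853.

On y'=λy, z=hλ:
  order 4, 4-stage ⇒ R(z)=1+z+z^2/2+z^3/6+z^4/24
  (e.g. R(-1.21)=0.31611, |R|=0.31611)

Find x<0 with |R(x)|<1.
x=-1.21: |R|=0.3161
|R(-1.6)|=0.2704 |R(-0.75)|=0.4741 |R(-0.64)|=0.5281
Bisect:
  x_lo=-3.1005 |R|=1.5890  x_hi=-0.3585 |R|=0.6987
  mid=-1.72952 |R|=0.27668 →hi
  mid=-2.41502 |R|=0.57094 →hi
  mid=-2.75776 |R|=0.95928 →hi
  mid=-2.92914 |R|=1.23943 →lo
  mid=-2.84345 |R|=1.09128 →lo
  mid=-2.80061 |R|=1.02333 →lo
  mid=-2.77918 |R|=0.99083 →hi
  ...
  [-2.78538,-2.78521] ⇒ x*=-2.7853
So |R|<1 on (-2.7853, 0).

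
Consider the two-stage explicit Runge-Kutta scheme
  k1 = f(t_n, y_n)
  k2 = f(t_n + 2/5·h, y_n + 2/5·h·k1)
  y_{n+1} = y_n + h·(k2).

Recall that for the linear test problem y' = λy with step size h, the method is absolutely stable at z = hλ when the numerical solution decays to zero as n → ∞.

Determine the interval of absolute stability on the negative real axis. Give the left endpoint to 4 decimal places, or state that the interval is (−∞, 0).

On y'=λy, z=hλ:
  k1=λy_n ⇒ h·k1=z·y_n;  k2=λ(1+2/5z)y_n ⇒ h·k2=z(1+2/5z)y_n
  y_{n+1}/y_n = 1 + z(1+2/5z) = 1 + z + 2/5z²
  so R(z) = 1 + z + 2/5z².

Solve |R(x)|<1 on ℝ⁻.
x=-0.99: |R|=0.4020
R=1: x+2/5x²=0 ⇒ x=−5/2=-2.5000; min R=1−1/(4·2/5)=0.3750>−1
Confirm numerically:
  x=-2.462: |R|=0.96258 <1
  x=-2.347: |R|=0.85636 <1
  x=-1.513: |R|=0.40267 <1
  x=-1.425: |R|=0.38725 <1
  x=-2.875: |R|=1.43125 >1
  x=-2.742: |R|=1.26543 >1
  x=-2.550: |R|=1.05100 >1
Interval (-2.5000, 0).

(-2.5000, 0).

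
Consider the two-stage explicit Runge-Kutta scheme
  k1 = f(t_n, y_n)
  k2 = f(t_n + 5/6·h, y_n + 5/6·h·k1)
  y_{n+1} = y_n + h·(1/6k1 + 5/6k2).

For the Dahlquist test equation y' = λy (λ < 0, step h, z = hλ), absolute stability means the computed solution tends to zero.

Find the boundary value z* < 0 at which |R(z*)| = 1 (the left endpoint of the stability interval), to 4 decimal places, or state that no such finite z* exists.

Set f=λy, z=hλ:
  k1=λy_n ⇒ h·k1=z·y_n;  k2=λ(1+5/6z)y_n ⇒ h·k2=z(1+5/6z)y_n
  y_{n+1}/y_n = 1 + 1/6z + 5/6z(1+5/6z) = 1 + z + 25/36z²
  Hence R(z) = 1 + z + 25/36z².

Need |R(x)|<1, x<0.
x=-1.61: |R|=1.1901
R=1: x+25/36x²=0 ⇒ x=−36/25=-1.4400; min R=1−1/(4·25/36)=0.6400>−1
Confirm numerically:
  x=-0.932: |R|=0.67121 <1
  x=-0.628: |R|=0.64588 <1
  x=-0.617: |R|=0.64737 <1
  x=-2.034: |R|=1.83902 >1
  x=-1.603: |R|=1.18145 >1
  x=-1.500: |R|=1.06250 >1
So |R|<1 on (-1.4400, 0).

left endpoint -1.4400.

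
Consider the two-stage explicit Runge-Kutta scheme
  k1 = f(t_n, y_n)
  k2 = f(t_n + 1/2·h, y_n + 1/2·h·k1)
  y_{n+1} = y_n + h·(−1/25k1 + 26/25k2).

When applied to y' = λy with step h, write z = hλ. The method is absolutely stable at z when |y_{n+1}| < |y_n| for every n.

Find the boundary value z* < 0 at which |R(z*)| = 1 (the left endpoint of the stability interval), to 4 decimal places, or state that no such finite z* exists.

Set f=λy, z=hλ:
  k1=λy_n ⇒ h·k1=z·y_n;  k2=λ(1+1/2z)y_n ⇒ h·k2=z(1+1/2z)y_n
  y_{n+1}/y_n = 1 − 1/25z + 26/25z(1+1/2z) = 1 + z + 13/25z²
  Hence R(z) = 1 + z + 13/25z².

Find x<0 with |R(x)|<1.
x=-1.17: |R|=0.5418
R=1: x+13/25x²=0 ⇒ x=−25/13=-1.9231; min R=1−1/(4·13/25)=0.5192>−1
Confirm numerically:
  x=-1.883: |R|=0.96076 <1
  x=-1.788: |R|=0.87441 <1
  x=-1.280: |R|=0.57197 <1
  x=-2.164: |R|=1.27111 >1
  x=-1.950: |R|=1.02730 >1
Interval (-1.9231, 0).

z* = -1.9231.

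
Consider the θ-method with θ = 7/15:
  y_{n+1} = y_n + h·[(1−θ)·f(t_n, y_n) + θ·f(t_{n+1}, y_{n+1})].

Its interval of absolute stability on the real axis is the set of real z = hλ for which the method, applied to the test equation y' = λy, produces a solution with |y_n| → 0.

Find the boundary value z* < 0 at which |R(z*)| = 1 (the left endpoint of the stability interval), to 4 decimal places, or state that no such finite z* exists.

z* = -30.0000.

Set f=λy, z=hλ:
  y_{n+1} = y_n + z·[8/15·y_n + 7/15·y_{n+1}] ⇒ (1 − 7/15z)y_{n+1} = (1 + 8/15z)y_n
  ⇒ R(z) = (1 + 8/15z)/(1 − 7/15z).

Find x<0 with |R(x)|<1.
x=-1.79: |R|=0.0247
R=−1: 1+8/15x = −1+7/15x ⇒ -1/15x=2 ⇒ x=2/(-1/15)=-30.0000
Confirm numerically:
  x=-17.265: |R|=0.90626 <1
  x=-15.670: |R|=0.88507 <1
  x=-14.639: |R|=0.86924 <1
  x=-12.615: |R|=0.83171 <1
  x=-30.592: |R|=1.00258 >1
  x=-30.380: |R|=1.00167 >1
  x=-30.218: |R|=1.00096 >1
Stable set (-30.0000, 0).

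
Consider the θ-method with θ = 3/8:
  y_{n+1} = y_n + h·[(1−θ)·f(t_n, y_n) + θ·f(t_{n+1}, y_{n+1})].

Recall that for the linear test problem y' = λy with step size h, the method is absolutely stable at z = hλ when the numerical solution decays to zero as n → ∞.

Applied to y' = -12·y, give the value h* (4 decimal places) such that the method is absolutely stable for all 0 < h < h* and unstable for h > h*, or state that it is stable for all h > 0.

(-8.0000,0); λ=-12 ⇒ h* = (8)/12 = 0.6667.

Set f=λy, z=hλ:
  y_{n+1} = y_n + z·[5/8·y_n + 3/8·y_{n+1}] ⇒ (1 − 3/8z)y_{n+1} = (1 + 5/8z)y_n
  R(z) = (1 + 5/8z)/(1 − 3/8z).

Need |R(x)|<1, x<0.
x=-0.97: |R|=0.2887
R=−1: 1+5/8x = −1+3/8x ⇒ -1/4x=2 ⇒ x=2/(-1/4)=-8.0000
Confirm numerically:
  x=-7.205: |R|=0.94631 <1
  x=-6.862: |R|=0.92038 <1
  x=-3.984: |R|=0.59743 <1
  x=-8.314: |R|=1.01906 >1
  x=-8.145: |R|=1.00894 >1
  x=-8.084: |R|=1.00521 >1
Stable set (-8.0000, 0).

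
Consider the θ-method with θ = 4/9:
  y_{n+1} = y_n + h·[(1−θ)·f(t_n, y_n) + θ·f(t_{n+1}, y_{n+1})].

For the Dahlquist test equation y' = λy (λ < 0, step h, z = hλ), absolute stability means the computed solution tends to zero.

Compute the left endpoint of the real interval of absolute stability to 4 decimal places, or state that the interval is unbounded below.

left endpoint -18.0000.

With y'=λy (z=hλ):
  y_{n+1} = y_n + z·[5/9·y_n + 4/9·y_{n+1}] ⇒ (1 − 4/9z)y_{n+1} = (1 + 5/9z)y_n
  R(z) = (1 + 5/9z)/(1 − 4/9z).

Find x<0 with |R(x)|<1.
x=-0.5: |R|=0.5909
R=−1: 1+5/9x = −1+4/9x ⇒ -1/9x=2 ⇒ x=2/(-1/9)=-18.0000
Confirm numerically:
  x=-17.492: |R|=0.99357 <1
  x=-15.133: |R|=0.95877 <1
  x=-14.698: |R|=0.95129 <1
  x=-18.348: |R|=1.00422 >1
  x=-18.333: |R|=1.00404 >1
Interval (-18.0000, 0).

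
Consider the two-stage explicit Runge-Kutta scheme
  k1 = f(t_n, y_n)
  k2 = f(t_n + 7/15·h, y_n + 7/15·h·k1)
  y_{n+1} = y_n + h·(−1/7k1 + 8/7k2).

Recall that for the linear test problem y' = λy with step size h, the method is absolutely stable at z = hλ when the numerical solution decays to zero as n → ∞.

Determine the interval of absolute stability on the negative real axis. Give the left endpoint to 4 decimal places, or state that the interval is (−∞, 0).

(-1.8750, 0).

On y'=λy, z=hλ:
  k1=λy_n ⇒ h·k1=z·y_n;  k2=λ(1+7/15z)y_n ⇒ h·k2=z(1+7/15z)y_n
  y_{n+1}/y_n = 1 − 1/7z + 8/7z(1+7/15z) = 1 + z + 8/15z²
  ⇒ R(z) = 1 + z + 8/15z².

Solve |R(x)|<1 on ℝ⁻.
x=-0.49: |R|=0.6381
R=1: x+8/15x²=0 ⇒ x=−15/8=-1.8750; min R=1−1/(4·8/15)=0.5312>−1
Confirm numerically:
  x=-1.581: |R|=0.75210 <1
  x=-1.146: |R|=0.55444 <1
  x=-0.960: |R|=0.53152 <1
  x=-0.920: |R|=0.53141 <1
  x=-2.200: |R|=1.38133 >1
  x=-2.176: |R|=1.34932 >1
  x=-2.059: |R|=1.20206 >1
So |R|<1 on (-1.8750, 0).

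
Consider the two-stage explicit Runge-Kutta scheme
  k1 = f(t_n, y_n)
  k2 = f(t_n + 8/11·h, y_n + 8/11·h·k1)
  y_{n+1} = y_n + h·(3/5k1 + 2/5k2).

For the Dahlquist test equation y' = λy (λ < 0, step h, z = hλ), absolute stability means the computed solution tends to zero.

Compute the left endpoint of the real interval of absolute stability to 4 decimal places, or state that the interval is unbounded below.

Set f=λy, z=hλ:
  k1=λy_n ⇒ h·k1=z·y_n;  k2=λ(1+8/11z)y_n ⇒ h·k2=z(1+8/11z)y_n
  y_{n+1}/y_n = 1 + 3/5z + 2/5z(1+8/11z) = 1 + z + 16/55z²
  Hence R(z) = 1 + z + 16/55z².

Solve |R(x)|<1 on ℝ⁻.
x=-1.53: |R|=0.1510
R=1: x+16/55x²=0 ⇒ x=−55/16=-3.4375; min R=1−1/(4·16/55)=0.1406>−1
Confirm numerically:
  x=-3.265: |R|=0.83616 <1
  x=-3.262: |R|=0.83346 <1
  x=-1.667: |R|=0.14140 <1
  x=-4.030: |R|=1.69463 >1
  x=-3.792: |R|=1.39106 >1
Interval (-3.4375, 0).

z* = -3.4375.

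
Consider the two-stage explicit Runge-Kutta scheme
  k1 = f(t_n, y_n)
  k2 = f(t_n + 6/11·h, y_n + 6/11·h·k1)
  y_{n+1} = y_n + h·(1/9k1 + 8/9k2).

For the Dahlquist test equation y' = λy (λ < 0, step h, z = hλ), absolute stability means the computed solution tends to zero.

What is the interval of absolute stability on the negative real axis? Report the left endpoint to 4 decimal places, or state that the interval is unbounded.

On y'=λy, z=hλ:
  k1=λy_n ⇒ h·k1=z·y_n;  k2=λ(1+6/11z)y_n ⇒ h·k2=z(1+6/11z)y_n
  y_{n+1}/y_n = 1 + 1/9z + 8/9z(1+6/11z) = 1 + z + 16/33z²
  Hence R(z) = 1 + z + 16/33z².

Find x<0 with |R(x)|<1.
x=-1.24: |R|=0.5055
R=1: x+16/33x²=0 ⇒ x=−33/16=-2.0625; min R=1−1/(4·16/33)=0.4844>−1
Confirm numerically:
  x=-2.008: |R|=0.94694 <1
  x=-1.651: |R|=0.67060 <1
  x=-1.025: |R|=0.48439 <1
  x=-2.592: |R|=1.66544 >1
  x=-2.091: |R|=1.02889 >1
Stable set (-2.0625, 0).

(-2.0625, 0).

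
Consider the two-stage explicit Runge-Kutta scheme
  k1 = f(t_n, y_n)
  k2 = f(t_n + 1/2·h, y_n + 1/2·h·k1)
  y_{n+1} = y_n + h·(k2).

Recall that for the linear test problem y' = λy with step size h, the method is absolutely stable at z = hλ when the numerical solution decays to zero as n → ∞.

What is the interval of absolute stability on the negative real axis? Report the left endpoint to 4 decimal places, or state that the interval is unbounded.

Test eqn y'=λy, z=hλ:
  k1=λy_n ⇒ h·k1=z·y_n;  k2=λ(1+1/2z)y_n ⇒ h·k2=z(1+1/2z)y_n
  y_{n+1}/y_n = 1 + z(1+1/2z) = 1 + z + 1/2z²
  ⇒ R(z) = 1 + z + 1/2z².

Solve |R(x)|<1 on ℝ⁻.
x=-0.92: |R|=0.5032
R=1: x+1/2x²=0 ⇒ x=−2=-2.0000; min R=1−1/(4·1/2)=0.5000>−1
Confirm numerically:
  x=-1.903: |R|=0.90770 <1
  x=-1.279: |R|=0.53892 <1
  x=-0.963: |R|=0.50068 <1
  x=-2.216: |R|=1.23933 >1
  x=-2.167: |R|=1.18094 >1
Stable set (-2.0000, 0).

z∈(-2.0000,0).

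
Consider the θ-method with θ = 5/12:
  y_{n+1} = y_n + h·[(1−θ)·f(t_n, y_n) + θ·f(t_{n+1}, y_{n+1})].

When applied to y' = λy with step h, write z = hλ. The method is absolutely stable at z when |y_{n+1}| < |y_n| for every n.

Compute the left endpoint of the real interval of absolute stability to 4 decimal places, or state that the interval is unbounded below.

z* = -12.0000.

With y'=λy (z=hλ):
  y_{n+1} = y_n + z·[7/12·y_n + 5/12·y_{n+1}] ⇒ (1 − 5/12z)y_{n+1} = (1 + 7/12z)y_n
  R(z) = (1 + 7/12z)/(1 − 5/12z).

Solve |R(x)|<1 on ℝ⁻.
x=-1.4: |R|=0.1158
R=−1: 1+7/12x = −1+5/12x ⇒ -1/6x=2 ⇒ x=2/(-1/6)=-12.0000
Confirm numerically:
  x=-9.810: |R|=0.92826 <1
  x=-8.537: |R|=0.87335 <1
  x=-6.987: |R|=0.78639 <1
  x=-4.974: |R|=0.61888 <1
  x=-12.500: |R|=1.01342 >1
  x=-12.224: |R|=1.00613 >1
So |R|<1 on (-12.0000, 0).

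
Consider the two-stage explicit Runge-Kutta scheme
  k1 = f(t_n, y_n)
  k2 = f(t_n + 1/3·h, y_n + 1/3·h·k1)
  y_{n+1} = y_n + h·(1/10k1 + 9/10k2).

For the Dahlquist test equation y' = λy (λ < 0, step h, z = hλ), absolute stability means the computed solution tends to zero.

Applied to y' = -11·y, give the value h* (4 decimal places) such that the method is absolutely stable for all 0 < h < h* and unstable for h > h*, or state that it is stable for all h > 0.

With y'=λy (z=hλ):
  k1=λy_n ⇒ h·k1=z·y_n;  k2=λ(1+1/3z)y_n ⇒ h·k2=z(1+1/3z)y_n
  y_{n+1}/y_n = 1 + 1/10z + 9/10z(1+1/3z) = 1 + z + 3/10z²
  so R(z) = 1 + z + 3/10z².

Boundary: |R(x)|=1, x<0.
x=-1.48: |R|=0.1771
R=1: x+3/10x²=0 ⇒ x=−10/3=-3.3333; min R=1−1/(4·3/10)=0.1667>−1
Confirm numerically:
  x=-3.200: |R|=0.87200 <1
  x=-3.110: |R|=0.79163 <1
  x=-1.979: |R|=0.19593 <1
  x=-3.498: |R|=1.17280 >1
  x=-3.491: |R|=1.16512 >1
  x=-3.368: |R|=1.03503 >1
Interval (-3.3333, 0).

(-3.3333,0); λ=-11 ⇒ h* = (10/3)/11 = 0.3030.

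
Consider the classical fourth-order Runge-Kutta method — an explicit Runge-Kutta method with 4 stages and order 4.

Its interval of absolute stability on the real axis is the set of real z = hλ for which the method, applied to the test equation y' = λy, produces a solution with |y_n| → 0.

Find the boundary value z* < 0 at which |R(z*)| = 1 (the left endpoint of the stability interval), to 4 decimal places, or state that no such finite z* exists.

left endpoint -2.7853.

Set f=λy, z=hλ:
  order 4, 4-stage ⇒ R(z)=1+z+z^2/2+z^3/6+z^4/24
  (e.g. R(-0.59)=0.55487, |R|=0.55487)

Find x<0 with |R(x)|<1.
x=-0.59: |R|=0.5549
|R(-2.87)|=1.1354 |R(-2.86)|=1.1186 |R(-1.6)|=0.2704
Bisect:
  x_lo=-3.0877 |R|=1.5602  x_hi=-0.1529 |R|=0.8582
  mid=-1.62029 |R|=0.27059 →hi
  mid=-2.35398 |R|=0.52202 →hi
  mid=-2.72083 |R|=0.90707 →hi
  mid=-2.90425 |R|=1.19467 →lo
  mid=-2.81254 |R|=1.04186 →lo
  mid=-2.76668 |R|=0.97230 →hi
  mid=-2.78961 |R|=1.00653 →lo
  ...
  [-2.78531,-2.78513] ⇒ x*=-2.7853
Stable set (-2.7853, 0).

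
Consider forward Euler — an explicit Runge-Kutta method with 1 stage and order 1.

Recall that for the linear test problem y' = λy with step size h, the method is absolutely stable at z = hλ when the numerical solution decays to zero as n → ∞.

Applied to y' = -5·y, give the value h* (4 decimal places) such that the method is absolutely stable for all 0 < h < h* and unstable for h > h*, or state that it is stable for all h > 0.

Test eqn y'=λy, z=hλ:
  order 1, 1-stage ⇒ R(z)=1+z
  (e.g. R(-0.72)=0.28000, |R|=0.28000)

Need |R(x)|<1, x<0.
x=-0.72: |R|=0.2800
|R(-2.14)|=1.1400 |R(-1.61)|=0.6100 |R(-0.91)|=0.0900
Bisect:
  x_lo=-2.4750 |R|=1.4750  x_hi=-0.3401 |R|=0.6599
  mid=-1.40756 |R|=0.40756 →hi
  mid=-1.94128 |R|=0.94128 →hi
  mid=-2.20814 |R|=1.20814 →lo
  mid=-2.07471 |R|=1.07471 →lo
  mid=-2.00799 |R|=1.00799 →lo
  mid=-1.97464 |R|=0.97464 →hi
  mid=-1.99132 |R|=0.99132 →hi
  mid=-1.99965 |R|=0.99965 →hi
  ...
  [-2.00005,-1.99992] ⇒ x*=-2.0000
So |R|<1 on (-2.0000, 0).

(-2.0000,0); λ=-5 ⇒ h* = 0.4000.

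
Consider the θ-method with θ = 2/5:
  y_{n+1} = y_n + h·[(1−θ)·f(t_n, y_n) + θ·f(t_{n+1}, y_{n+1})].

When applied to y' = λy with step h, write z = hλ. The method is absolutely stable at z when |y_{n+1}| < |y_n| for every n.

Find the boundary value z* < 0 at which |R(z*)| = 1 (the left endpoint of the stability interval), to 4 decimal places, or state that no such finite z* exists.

left endpoint -10.0000.

Set f=λy, z=hλ:
  y_{n+1} = y_n + z·[3/5·y_n + 2/5·y_{n+1}] ⇒ (1 − 2/5z)y_{n+1} = (1 + 3/5z)y_n
  so R(z) = (1 + 3/5z)/(1 − 2/5z).

Solve |R(x)|<1 on ℝ⁻.
x=-1.29: |R|=0.1491
R=−1: 1+3/5x = −1+2/5x ⇒ -1/5x=2 ⇒ x=2/(-1/5)=-10.0000
Confirm numerically:
  x=-7.452: |R|=0.87199 <1
  x=-7.216: |R|=0.85673 <1
  x=-4.641: |R|=0.62477 <1
  x=-10.551: |R|=1.02111 >1
  x=-10.289: |R|=1.01130 >1
So |R|<1 on (-10.0000, 0).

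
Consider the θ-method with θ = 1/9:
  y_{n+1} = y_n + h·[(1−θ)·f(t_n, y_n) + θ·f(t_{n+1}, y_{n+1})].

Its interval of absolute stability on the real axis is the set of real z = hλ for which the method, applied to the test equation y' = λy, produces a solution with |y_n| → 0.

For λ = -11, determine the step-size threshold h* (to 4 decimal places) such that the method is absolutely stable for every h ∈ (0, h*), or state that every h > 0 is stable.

On y'=λy, z=hλ:
  y_{n+1} = y_n + z·[8/9·y_n + 1/9·y_{n+1}] ⇒ (1 − 1/9z)y_{n+1} = (1 + 8/9z)y_n
  Hence R(z) = (1 + 8/9z)/(1 − 1/9z).

Solve |R(x)|<1 on ℝ⁻.
x=-0.95: |R|=0.1407
R=−1: 1+8/9x = −1+1/9x ⇒ -7/9x=2 ⇒ x=2/(-7/9)=-2.5714
Confirm numerically:
  x=-2.441: |R|=0.92020 <1
  x=-1.731: |R|=0.45178 <1
  x=-1.565: |R|=0.33318 <1
  x=-2.828: |R|=1.15184 >1
  x=-2.626: |R|=1.03286 >1
Stable set (-2.5714, 0).

(-2.5714,0); λ=-11 ⇒ h* = (18/7)/11 = 0.2338.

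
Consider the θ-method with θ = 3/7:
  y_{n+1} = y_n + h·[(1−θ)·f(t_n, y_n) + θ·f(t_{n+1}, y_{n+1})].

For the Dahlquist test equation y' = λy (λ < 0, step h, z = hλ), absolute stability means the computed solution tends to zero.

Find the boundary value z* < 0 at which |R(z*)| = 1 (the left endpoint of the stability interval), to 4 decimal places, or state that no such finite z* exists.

z* = -14.0000.

Set f=λy, z=hλ:
  y_{n+1} = y_n + z·[4/7·y_n + 3/7·y_{n+1}] ⇒ (1 − 3/7z)y_{n+1} = (1 + 4/7z)y_n
  ⇒ R(z) = (1 + 4/7z)/(1 − 3/7z).

Boundary: |R(x)|=1, x<0.
x=-1.21: |R|=0.2032
R=−1: 1+4/7x = −1+3/7x ⇒ -1/7x=2 ⇒ x=2/(-1/7)=-14.0000
Confirm numerically:
  x=-9.837: |R|=0.88598 <1
  x=-8.934: |R|=0.85013 <1
  x=-8.398: |R|=0.82599 <1
  x=-6.602: |R|=0.72402 <1
  x=-14.557: |R|=1.01099 >1
  x=-14.313: |R|=1.00627 >1
  x=-14.101: |R|=1.00205 >1
So |R|<1 on (-14.0000, 0).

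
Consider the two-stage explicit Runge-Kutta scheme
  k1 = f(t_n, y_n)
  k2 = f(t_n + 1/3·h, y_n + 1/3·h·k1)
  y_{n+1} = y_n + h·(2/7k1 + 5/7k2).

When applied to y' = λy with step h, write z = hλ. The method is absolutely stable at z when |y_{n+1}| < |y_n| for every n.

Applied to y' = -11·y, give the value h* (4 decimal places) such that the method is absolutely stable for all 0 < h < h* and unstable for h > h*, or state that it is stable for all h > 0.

(-4.2000,0); λ=-11 ⇒ h* = (21/5)/11 = 0.3818.

Test eqn y'=λy, z=hλ:
  k1=λy_n ⇒ h·k1=z·y_n;  k2=λ(1+1/3z)y_n ⇒ h·k2=z(1+1/3z)y_n
  y_{n+1}/y_n = 1 + 2/7z + 5/7z(1+1/3z) = 1 + z + 5/21z²
  ⇒ R(z) = 1 + z + 5/21z².

Solve |R(x)|<1 on ℝ⁻.
x=-0.81: |R|=0.3462
R=1: x+5/21x²=0 ⇒ x=−21/5=-4.2000; min R=1−1/(4·5/21)=-0.0500>−1
Confirm numerically:
  x=-4.164: |R|=0.96431 <1
  x=-2.539: |R|=0.00411 <1
  x=-1.925: |R|=0.04271 <1
  x=-4.628: |R|=1.47162 >1
  x=-4.235: |R|=1.03529 >1
Interval (-4.2000, 0).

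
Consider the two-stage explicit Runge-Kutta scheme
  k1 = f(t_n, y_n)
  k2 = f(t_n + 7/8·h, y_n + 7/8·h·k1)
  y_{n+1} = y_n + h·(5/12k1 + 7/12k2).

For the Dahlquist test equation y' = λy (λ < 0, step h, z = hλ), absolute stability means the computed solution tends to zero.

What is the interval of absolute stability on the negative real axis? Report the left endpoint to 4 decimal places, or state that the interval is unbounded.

Test eqn y'=λy, z=hλ:
  k1=λy_n ⇒ h·k1=z·y_n;  k2=λ(1+7/8z)y_n ⇒ h·k2=z(1+7/8z)y_n
  y_{n+1}/y_n = 1 + 5/12z + 7/12z(1+7/8z) = 1 + z + 49/96z²
  so R(z) = 1 + z + 49/96z².

Solve |R(x)|<1 on ℝ⁻.
x=-1.58: |R|=0.6942
R=1: x+49/96x²=0 ⇒ x=−96/49=-1.9592; min R=1−1/(4·49/96)=0.5102>−1
Confirm numerically:
  x=-1.725: |R|=0.79381 <1
  x=-1.640: |R|=0.73282 <1
  x=-1.535: |R|=0.66766 <1
  x=-1.407: |R|=0.60345 <1
  x=-2.553: |R|=1.77380 >1
  x=-2.061: |R|=1.10711 >1
So |R|<1 on (-1.9592, 0).

(-1.9592, 0).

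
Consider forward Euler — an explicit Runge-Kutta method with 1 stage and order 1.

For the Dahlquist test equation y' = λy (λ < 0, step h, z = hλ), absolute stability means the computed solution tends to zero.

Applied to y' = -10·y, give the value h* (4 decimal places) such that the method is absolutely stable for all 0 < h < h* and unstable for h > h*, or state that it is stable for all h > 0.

(-2.0000,0); λ=-10 ⇒ h* = 0.2000.

With y'=λy (z=hλ):
  order 1, 1-stage ⇒ R(z)=1+z
  (e.g. R(-1.43)=-0.43000, |R|=0.43000)

Boundary: |R(x)|=1, x<0.
x=-1.43: |R|=0.4300
|R(-2.31)|=1.3100 |R(-2.21)|=1.2100 |R(-0.85)|=0.1500
Bisect:
  x_lo=-2.7971 |R|=1.7971  x_hi=-0.3188 |R|=0.6812
  mid=-1.55794 |R|=0.55794 →hi
  mid=-2.17751 |R|=1.17751 →lo
  mid=-1.86773 |R|=0.86773 →hi
  mid=-2.02262 |R|=1.02262 →lo
  mid=-1.94517 |R|=0.94517 →hi
  mid=-1.98389 |R|=0.98389 →hi
  mid=-2.00326 |R|=1.00326 →lo
  mid=-1.99357 |R|=0.99357 →hi
  mid=-1.99841 |R|=0.99841 →hi
  mid=-2.00084 |R|=1.00084 →lo
  ...
  [-2.00008,-1.99993] ⇒ x*=-2.0000
So |R|<1 on (-2.0000, 0).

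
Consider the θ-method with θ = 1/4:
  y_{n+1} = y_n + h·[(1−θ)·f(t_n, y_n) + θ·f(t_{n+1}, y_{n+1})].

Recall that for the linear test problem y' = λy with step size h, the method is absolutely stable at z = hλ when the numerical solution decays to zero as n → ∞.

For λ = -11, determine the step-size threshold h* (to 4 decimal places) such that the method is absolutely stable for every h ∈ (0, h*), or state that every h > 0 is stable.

Test eqn y'=λy, z=hλ:
  y_{n+1} = y_n + z·[3/4·y_n + 1/4·y_{n+1}] ⇒ (1 − 1/4z)y_{n+1} = (1 + 3/4z)y_n
  Hence R(z) = (1 + 3/4z)/(1 − 1/4z).

Solve |R(x)|<1 on ℝ⁻.
x=-0.59: |R|=0.4858
R=−1: 1+3/4x = −1+1/4x ⇒ -1/2x=2 ⇒ x=2/(-1/2)=-4.0000
Confirm numerically:
  x=-3.516: |R|=0.87121 <1
  x=-3.072: |R|=0.73756 <1
  x=-1.610: |R|=0.14795 <1
  x=-4.538: |R|=1.12602 >1
  x=-4.356: |R|=1.08521 >1
Interval (-4.0000, 0).

(-4.0000,0); λ=-11 ⇒ h* = (4)/11 = 0.3636.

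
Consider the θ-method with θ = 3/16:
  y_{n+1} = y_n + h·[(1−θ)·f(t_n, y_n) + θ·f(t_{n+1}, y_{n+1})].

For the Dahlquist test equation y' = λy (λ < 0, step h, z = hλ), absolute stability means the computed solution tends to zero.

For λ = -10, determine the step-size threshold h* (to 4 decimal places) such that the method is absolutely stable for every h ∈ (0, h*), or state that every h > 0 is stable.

(-3.2000,0); λ=-10 ⇒ h* = (16/5)/10 = 0.3200.

On y'=λy, z=hλ:
  y_{n+1} = y_n + z·[13/16·y_n + 3/16·y_{n+1}] ⇒ (1 − 3/16z)y_{n+1} = (1 + 13/16z)y_n
  so R(z) = (1 + 13/16z)/(1 − 3/16z).

Find x<0 with |R(x)|<1.
x=-0.69: |R|=0.3890
R=−1: 1+13/16x = −1+3/16x ⇒ -5/8x=2 ⇒ x=2/(-5/8)=-3.2000
Confirm numerically:
  x=-2.451: |R|=0.67927 <1
  x=-2.007: |R|=0.45824 <1
  x=-1.778: |R|=0.33346 <1
  x=-3.723: |R|=1.19250 >1
  x=-3.639: |R|=1.16309 >1
Stable set (-3.2000, 0).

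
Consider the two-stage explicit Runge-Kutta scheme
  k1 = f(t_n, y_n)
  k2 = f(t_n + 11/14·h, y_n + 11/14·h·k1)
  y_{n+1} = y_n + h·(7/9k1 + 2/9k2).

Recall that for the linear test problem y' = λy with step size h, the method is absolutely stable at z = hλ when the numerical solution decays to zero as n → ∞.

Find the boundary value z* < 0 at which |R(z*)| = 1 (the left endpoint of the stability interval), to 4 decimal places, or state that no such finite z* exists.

left endpoint -5.7273.

With y'=λy (z=hλ):
  k1=λy_n ⇒ h·k1=z·y_n;  k2=λ(1+11/14z)y_n ⇒ h·k2=z(1+11/14z)y_n
  y_{n+1}/y_n = 1 + 7/9z + 2/9z(1+11/14z) = 1 + z + 11/63z²
  so R(z) = 1 + z + 11/63z².

Need |R(x)|<1, x<0.
x=-1.5: |R|=0.1071
R=1: x+11/63x²=0 ⇒ x=−63/11=-5.7273; min R=1−1/(4·11/63)=-0.4318>−1
Confirm numerically:
  x=-5.491: |R|=0.77347 <1
  x=-3.906: |R|=0.24211 <1
  x=-2.734: |R|=0.42888 <1
  x=-5.905: |R|=1.18324 >1
  x=-5.852: |R|=1.12744 >1
So |R|<1 on (-5.7273, 0).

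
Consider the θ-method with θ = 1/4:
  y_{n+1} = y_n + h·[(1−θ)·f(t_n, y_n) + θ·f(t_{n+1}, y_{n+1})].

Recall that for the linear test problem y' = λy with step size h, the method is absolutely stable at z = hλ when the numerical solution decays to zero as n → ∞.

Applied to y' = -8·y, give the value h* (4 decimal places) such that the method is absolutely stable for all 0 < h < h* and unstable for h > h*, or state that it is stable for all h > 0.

On y'=λy, z=hλ:
  y_{n+1} = y_n + z·[3/4·y_n + 1/4·y_{n+1}] ⇒ (1 − 1/4z)y_{n+1} = (1 + 3/4z)y_n
  so R(z) = (1 + 3/4z)/(1 − 1/4z).

Solve |R(x)|<1 on ℝ⁻.
x=-0.48: |R|=0.5714
R=−1: 1+3/4x = −1+1/4x ⇒ -1/2x=2 ⇒ x=2/(-1/2)=-4.0000
Confirm numerically:
  x=-3.751: |R|=0.93575 <1
  x=-3.481: |R|=0.86125 <1
  x=-2.003: |R|=0.33467 <1
  x=-4.353: |R|=1.08452 >1
  x=-4.163: |R|=1.03994 >1
Interval (-4.0000, 0).

(-4.0000,0); λ=-8 ⇒ h* = (4)/8 = 0.5000.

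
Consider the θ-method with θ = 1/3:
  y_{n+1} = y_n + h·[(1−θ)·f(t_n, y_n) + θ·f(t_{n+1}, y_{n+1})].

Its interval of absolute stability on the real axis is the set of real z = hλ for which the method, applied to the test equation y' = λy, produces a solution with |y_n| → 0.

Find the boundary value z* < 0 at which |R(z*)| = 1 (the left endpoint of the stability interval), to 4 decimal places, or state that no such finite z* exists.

z* = -6.0000.

Test eqn y'=λy, z=hλ:
  y_{n+1} = y_n + z·[2/3·y_n + 1/3·y_{n+1}] ⇒ (1 − 1/3z)y_{n+1} = (1 + 2/3z)y_n
  R(z) = (1 + 2/3z)/(1 − 1/3z).

Boundary: |R(x)|=1, x<0.
x=-1.18: |R|=0.1531
R=−1: 1+2/3x = −1+1/3x ⇒ -1/3x=2 ⇒ x=2/(-1/3)=-6.0000
Confirm numerically:
  x=-5.788: |R|=0.97588 <1
  x=-2.997: |R|=0.49925 <1
  x=-2.784: |R|=0.44398 <1
  x=-6.345: |R|=1.03692 >1
  x=-6.326: |R|=1.03496 >1
  x=-6.240: |R|=1.02597 >1
Stable set (-6.0000, 0).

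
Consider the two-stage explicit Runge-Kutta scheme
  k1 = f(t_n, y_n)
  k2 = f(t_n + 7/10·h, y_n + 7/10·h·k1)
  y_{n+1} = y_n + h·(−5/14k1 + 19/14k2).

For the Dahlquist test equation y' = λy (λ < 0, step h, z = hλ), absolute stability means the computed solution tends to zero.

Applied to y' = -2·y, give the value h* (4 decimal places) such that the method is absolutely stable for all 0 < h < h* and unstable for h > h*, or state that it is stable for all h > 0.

On y'=λy, z=hλ:
  k1=λy_n ⇒ h·k1=z·y_n;  k2=λ(1+7/10z)y_n ⇒ h·k2=z(1+7/10z)y_n
  y_{n+1}/y_n = 1 − 5/14z + 19/14z(1+7/10z) = 1 + z + 19/20z²
  ⇒ R(z) = 1 + z + 19/20z².

Solve |R(x)|<1 on ℝ⁻.
x=-1.13: |R|=1.0831
R=1: x+19/20x²=0 ⇒ x=−20/19=-1.0526; min R=1−1/(4·19/20)=0.7368>−1
Confirm numerically:
  x=-0.941: |R|=0.90021 <1
  x=-0.849: |R|=0.83576 <1
  x=-0.617: |R|=0.74465 <1
  x=-0.473: |R|=0.73954 <1
  x=-1.443: |R|=1.53514 >1
  x=-1.084: |R|=1.03230 >1
Interval (-1.0526, 0).

(-1.0526,0); λ=-2 ⇒ h* = (20/19)/2 = 0.5263.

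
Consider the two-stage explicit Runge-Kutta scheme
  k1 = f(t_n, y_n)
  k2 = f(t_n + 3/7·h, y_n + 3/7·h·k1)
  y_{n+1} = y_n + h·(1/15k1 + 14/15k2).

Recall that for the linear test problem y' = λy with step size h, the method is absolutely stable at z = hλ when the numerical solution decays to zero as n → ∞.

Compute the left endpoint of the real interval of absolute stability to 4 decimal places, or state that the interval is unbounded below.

z* = -2.5000.

On y'=λy, z=hλ:
  k1=λy_n ⇒ h·k1=z·y_n;  k2=λ(1+3/7z)y_n ⇒ h·k2=z(1+3/7z)y_n
  y_{n+1}/y_n = 1 + 1/15z + 14/15z(1+3/7z) = 1 + z + 2/5z²
  Hence R(z) = 1 + z + 2/5z².

Need |R(x)|<1, x<0.
x=-0.52: |R|=0.5882
R=1: x+2/5x²=0 ⇒ x=−5/2=-2.5000; min R=1−1/(4·2/5)=0.3750>−1
Confirm numerically:
  x=-2.069: |R|=0.64330 <1
  x=-1.261: |R|=0.37505 <1
  x=-1.203: |R|=0.37588 <1
  x=-1.148: |R|=0.37916 <1
  x=-2.982: |R|=1.57493 >1
  x=-2.955: |R|=1.53781 >1
Stable set (-2.5000, 0).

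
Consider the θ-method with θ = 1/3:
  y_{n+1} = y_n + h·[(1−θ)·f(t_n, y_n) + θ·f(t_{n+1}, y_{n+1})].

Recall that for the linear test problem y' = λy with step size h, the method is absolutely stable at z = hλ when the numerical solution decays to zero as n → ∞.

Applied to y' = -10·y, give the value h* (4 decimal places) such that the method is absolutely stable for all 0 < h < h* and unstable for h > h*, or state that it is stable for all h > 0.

(-6.0000,0); λ=-10 ⇒ h* = (6)/10 = 0.6000.

With y'=λy (z=hλ):
  y_{n+1} = y_n + z·[2/3·y_n + 1/3·y_{n+1}] ⇒ (1 − 1/3z)y_{n+1} = (1 + 2/3z)y_n
  so R(z) = (1 + 2/3z)/(1 − 1/3z).

Find x<0 with |R(x)|<1.
x=-1.51: |R|=0.0044
R=−1: 1+2/3x = −1+1/3x ⇒ -1/3x=2 ⇒ x=2/(-1/3)=-6.0000
Confirm numerically:
  x=-5.879: |R|=0.98637 <1
  x=-5.049: |R|=0.88185 <1
  x=-4.080: |R|=0.72881 <1
  x=-3.505: |R|=0.61645 <1
  x=-6.335: |R|=1.03589 >1
  x=-6.203: |R|=1.02206 >1
  x=-6.089: |R|=1.00979 >1
Stable set (-6.0000, 0).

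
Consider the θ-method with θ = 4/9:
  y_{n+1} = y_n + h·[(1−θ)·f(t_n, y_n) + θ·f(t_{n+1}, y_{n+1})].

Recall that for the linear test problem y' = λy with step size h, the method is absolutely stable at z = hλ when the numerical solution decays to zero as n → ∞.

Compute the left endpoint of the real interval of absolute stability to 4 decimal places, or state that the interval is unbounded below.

left endpoint -18.0000.

With y'=λy (z=hλ):
  y_{n+1} = y_n + z·[5/9·y_n + 4/9·y_{n+1}] ⇒ (1 − 4/9z)y_{n+1} = (1 + 5/9z)y_n
  Hence R(z) = (1 + 5/9z)/(1 − 4/9z).

Boundary: |R(x)|=1, x<0.
x=-1.74: |R|=0.0188
R=−1: 1+5/9x = −1+4/9x ⇒ -1/9x=2 ⇒ x=2/(-1/9)=-18.0000
Confirm numerically:
  x=-12.582: |R|=0.90868 <1
  x=-10.485: |R|=0.85247 <1
  x=-10.299: |R|=0.84658 <1
  x=-10.236: |R|=0.84455 <1
  x=-18.546: |R|=1.00656 >1
  x=-18.205: |R|=1.00251 >1
  x=-18.177: |R|=1.00217 >1
Stable set (-18.0000, 0).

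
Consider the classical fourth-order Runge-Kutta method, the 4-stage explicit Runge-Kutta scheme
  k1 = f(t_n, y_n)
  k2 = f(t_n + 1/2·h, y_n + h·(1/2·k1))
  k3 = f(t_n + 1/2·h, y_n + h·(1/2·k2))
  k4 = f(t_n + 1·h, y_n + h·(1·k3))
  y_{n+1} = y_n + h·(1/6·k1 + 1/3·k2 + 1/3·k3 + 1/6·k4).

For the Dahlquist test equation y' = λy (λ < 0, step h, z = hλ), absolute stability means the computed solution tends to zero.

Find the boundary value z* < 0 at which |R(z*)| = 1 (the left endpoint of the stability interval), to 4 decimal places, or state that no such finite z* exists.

On y'=λy, z=hλ:
  order 4, 4-stage ⇒ R(z)=1+z+z^2/2+z^3/6+z^4/24
  (e.g. R(-1.12)=0.33861, |R|=0.33861)

Boundary: |R(x)|=1, x<0.
x=-1.12: |R|=0.3386
|R(-3.01)|=1.3951 |R(-2.32)|=0.4971 |R(-2.05)|=0.3513
Bisect:
  x_lo=-3.4116 |R|=2.4344  x_hi=-0.0723 |R|=0.9302
  mid=-1.74195 |R|=0.27793 →hi
  mid=-2.57676 |R|=0.72851 →hi
  mid=-2.99417 |R|=1.36339 →lo
  mid=-2.78547 |R|=1.00027 →lo
  mid=-2.68112 |R|=0.85396 →hi
  mid=-2.73329 |R|=0.92439 →hi
  mid=-2.75938 |R|=0.96163 →hi
  mid=-2.77243 |R|=0.98077 →hi
  mid=-2.77895 |R|=0.99047 →hi
  mid=-2.78221 |R|=0.99536 →hi
  ...
  [-2.78547,-2.78527] ⇒ x*=-2.7853
Interval (-2.7853, 0).

left endpoint -2.7853.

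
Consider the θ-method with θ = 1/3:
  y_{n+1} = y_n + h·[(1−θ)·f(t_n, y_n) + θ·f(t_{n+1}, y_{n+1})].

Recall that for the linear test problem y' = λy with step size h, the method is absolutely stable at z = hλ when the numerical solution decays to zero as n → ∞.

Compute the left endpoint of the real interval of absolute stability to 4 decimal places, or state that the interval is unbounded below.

Set f=λy, z=hλ:
  y_{n+1} = y_n + z·[2/3·y_n + 1/3·y_{n+1}] ⇒ (1 − 1/3z)y_{n+1} = (1 + 2/3z)y_n
  Hence R(z) = (1 + 2/3z)/(1 − 1/3z).

Boundary: |R(x)|=1, x<0.
x=-1.42: |R|=0.0362
R=−1: 1+2/3x = −1+1/3x ⇒ -1/3x=2 ⇒ x=2/(-1/3)=-6.0000
Confirm numerically:
  x=-5.137: |R|=0.89394 <1
  x=-4.959: |R|=0.86920 <1
  x=-3.470: |R|=0.60896 <1
  x=-2.774: |R|=0.44129 <1
  x=-6.488: |R|=1.05143 >1
  x=-6.247: |R|=1.02671 >1
  x=-6.102: |R|=1.01121 >1
Interval (-6.0000, 0).

left endpoint -6.0000.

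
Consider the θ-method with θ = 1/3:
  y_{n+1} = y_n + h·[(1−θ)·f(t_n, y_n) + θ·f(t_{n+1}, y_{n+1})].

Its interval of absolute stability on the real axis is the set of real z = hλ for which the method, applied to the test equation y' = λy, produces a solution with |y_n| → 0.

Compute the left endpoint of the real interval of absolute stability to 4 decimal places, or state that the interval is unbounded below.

left endpoint -6.0000.

With y'=λy (z=hλ):
  y_{n+1} = y_n + z·[2/3·y_n + 1/3·y_{n+1}] ⇒ (1 − 1/3z)y_{n+1} = (1 + 2/3z)y_n
  ⇒ R(z) = (1 + 2/3z)/(1 − 1/3z).

Need |R(x)|<1, x<0.
x=-0.56: |R|=0.5281
R=−1: 1+2/3x = −1+1/3x ⇒ -1/3x=2 ⇒ x=2/(-1/3)=-6.0000
Confirm numerically:
  x=-5.944: |R|=0.99374 <1
  x=-5.562: |R|=0.94884 <1
  x=-3.827: |R|=0.68170 <1
  x=-3.240: |R|=0.55769 <1
  x=-6.591: |R|=1.06162 >1
  x=-6.473: |R|=1.04993 >1
  x=-6.438: |R|=1.04641 >1
So |R|<1 on (-6.0000, 0).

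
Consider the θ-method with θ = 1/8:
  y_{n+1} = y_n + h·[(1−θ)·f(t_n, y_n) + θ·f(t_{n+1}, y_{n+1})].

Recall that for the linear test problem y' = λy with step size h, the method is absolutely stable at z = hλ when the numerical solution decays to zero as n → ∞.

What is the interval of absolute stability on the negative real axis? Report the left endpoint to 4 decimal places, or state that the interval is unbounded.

z∈(-2.6667,0).

On y'=λy, z=hλ:
  y_{n+1} = y_n + z·[7/8·y_n + 1/8·y_{n+1}] ⇒ (1 − 1/8z)y_{n+1} = (1 + 7/8z)y_n
  ⇒ R(z) = (1 + 7/8z)/(1 − 1/8z).

Boundary: |R(x)|=1, x<0.
x=-1.41: |R|=0.1987
R=−1: 1+7/8x = −1+1/8x ⇒ -3/4x=2 ⇒ x=2/(-3/4)=-2.6667
Confirm numerically:
  x=-2.198: |R|=0.72426 <1
  x=-2.040: |R|=0.62550 <1
  x=-1.772: |R|=0.45068 <1
  x=-3.200: |R|=1.28571 >1
  x=-3.074: |R|=1.22070 >1
  x=-2.798: |R|=1.07298 >1
Stable set (-2.6667, 0).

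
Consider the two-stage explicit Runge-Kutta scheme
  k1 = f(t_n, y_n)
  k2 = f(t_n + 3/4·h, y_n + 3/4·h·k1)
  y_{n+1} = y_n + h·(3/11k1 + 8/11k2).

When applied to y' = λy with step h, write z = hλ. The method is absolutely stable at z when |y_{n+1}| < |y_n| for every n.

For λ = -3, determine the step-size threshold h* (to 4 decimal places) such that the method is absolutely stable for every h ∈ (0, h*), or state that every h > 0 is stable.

Set f=λy, z=hλ:
  k1=λy_n ⇒ h·k1=z·y_n;  k2=λ(1+3/4z)y_n ⇒ h·k2=z(1+3/4z)y_n
  y_{n+1}/y_n = 1 + 3/11z + 8/11z(1+3/4z) = 1 + z + 6/11z²
  R(z) = 1 + z + 6/11z².

Solve |R(x)|<1 on ℝ⁻.
x=-1.42: |R|=0.6799
R=1: x+6/11x²=0 ⇒ x=−11/6=-1.8333; min R=1−1/(4·6/11)=0.5417>−1
Confirm numerically:
  x=-1.743: |R|=0.91412 <1
  x=-1.435: |R|=0.68821 <1
  x=-1.103: |R|=0.56060 <1
  x=-2.166: |R|=1.39303 >1
  x=-2.038: |R|=1.22751 >1
Interval (-1.8333, 0).

(-1.8333,0); λ=-3 ⇒ h* = (11/6)/3 = 0.6111.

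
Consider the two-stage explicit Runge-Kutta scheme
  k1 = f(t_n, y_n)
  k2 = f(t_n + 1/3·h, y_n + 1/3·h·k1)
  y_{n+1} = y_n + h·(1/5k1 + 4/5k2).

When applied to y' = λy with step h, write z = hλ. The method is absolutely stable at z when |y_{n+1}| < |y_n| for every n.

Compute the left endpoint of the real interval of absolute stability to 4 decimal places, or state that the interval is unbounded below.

On y'=λy, z=hλ:
  k1=λy_n ⇒ h·k1=z·y_n;  k2=λ(1+1/3z)y_n ⇒ h·k2=z(1+1/3z)y_n
  y_{n+1}/y_n = 1 + 1/5z + 4/5z(1+1/3z) = 1 + z + 4/15z²
  so R(z) = 1 + z + 4/15z².

Solve |R(x)|<1 on ℝ⁻.
x=-0.79: |R|=0.3764
R=1: x+4/15x²=0 ⇒ x=−15/4=-3.7500; min R=1−1/(4·4/15)=0.0625>−1
Confirm numerically:
  x=-3.676: |R|=0.92746 <1
  x=-3.643: |R|=0.89605 <1
  x=-2.894: |R|=0.33940 <1
  x=-1.916: |R|=0.06295 <1
  x=-4.174: |R|=1.47194 >1
  x=-4.025: |R|=1.29517 >1
Interval (-3.7500, 0).

left endpoint -3.7500.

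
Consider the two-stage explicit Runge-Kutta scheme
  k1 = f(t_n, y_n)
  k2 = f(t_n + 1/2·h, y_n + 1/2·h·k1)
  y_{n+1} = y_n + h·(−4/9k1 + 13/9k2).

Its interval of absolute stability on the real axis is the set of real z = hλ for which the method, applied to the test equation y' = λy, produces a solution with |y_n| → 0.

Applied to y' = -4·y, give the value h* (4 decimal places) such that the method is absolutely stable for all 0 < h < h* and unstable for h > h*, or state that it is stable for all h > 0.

(-1.3846,0); λ=-4 ⇒ h* = (18/13)/4 = 0.3462.

On y'=λy, z=hλ:
  k1=λy_n ⇒ h·k1=z·y_n;  k2=λ(1+1/2z)y_n ⇒ h·k2=z(1+1/2z)y_n
  y_{n+1}/y_n = 1 − 4/9z + 13/9z(1+1/2z) = 1 + z + 13/18z²
  Hence R(z) = 1 + z + 13/18z².

Find x<0 with |R(x)|<1.
x=-0.45: |R|=0.6963
R=1: x+13/18x²=0 ⇒ x=−18/13=-1.3846; min R=1−1/(4·13/18)=0.6538>−1
Confirm numerically:
  x=-1.322: |R|=0.94022 <1
  x=-1.277: |R|=0.90075 <1
  x=-0.780: |R|=0.65940 <1
  x=-1.864: |R|=1.64536 >1
  x=-1.764: |R|=1.48334 >1
Interval (-1.3846, 0).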